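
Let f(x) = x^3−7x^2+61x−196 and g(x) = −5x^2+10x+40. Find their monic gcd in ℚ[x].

By polynomial division,
  x^3−7x^2+61x−196 = (−(1/5)x+1)(−5x^2+10x+40) + (59x−236)
  −5x^2+10x+40 = (−(5/59)x−10/59)(59x−236) + (0)
Last nonzero remainder: 59x−236. Dividing through by 59 gives the monic gcd x−4.

x−4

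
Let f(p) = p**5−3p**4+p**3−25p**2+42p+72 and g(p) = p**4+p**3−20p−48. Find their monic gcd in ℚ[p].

By polynomial division,
  p**5−3p**4+p**3−25p**2+42p+72 = (p−4)(p**4+p**3−20p−48) + (5p**3−5p**2+10p−120)
  p**4+p**3−20p−48 = ((1/5)p+2/5)(5p**3−5p**2+10p−120) + (0)
Last nonzero remainder: 5p**3−5p**2+10p−120. Dividing through by 5 gives the monic gcd p**3−p**2+2p−24.

p**3−p**2+2p−24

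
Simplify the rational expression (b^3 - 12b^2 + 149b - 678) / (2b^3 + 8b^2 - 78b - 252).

(b^2 - 6b + 113)/(2b^2 + 20b + 42)

By polynomial division,
  b^3 - 12b^2 + 149b - 678 = (1/2)(2b^3 + 8b^2 - 78b - 252) + (-16b^2 + 188b - 552)
  2b^3 + 8b^2 - 78b - 252 = (-(1/8)b - 63/32)(-16b^2 + 188b - 552) + ((1785/8)b - 5355/4)
  -16b^2 + 188b - 552 = (-(128/1785)b + 736/1785)((1785/8)b - 5355/4) + (0)
Last nonzero remainder: (1785/8)b - 5355/4. Dividing through by 1785/8 gives the monic gcd b - 6.
Cancel b - 6 from numerator and denominator to get the reduced form.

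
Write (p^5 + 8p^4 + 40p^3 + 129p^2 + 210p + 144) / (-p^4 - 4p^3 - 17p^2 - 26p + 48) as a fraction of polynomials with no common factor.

(-p^2 - 3p - 3)/(p - 1)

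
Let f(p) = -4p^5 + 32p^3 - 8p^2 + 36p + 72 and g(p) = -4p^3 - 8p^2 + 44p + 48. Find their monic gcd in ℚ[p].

p^2 - 2p - 3

Apply the Euclidean algorithm:
  -4p^5 + 32p^3 - 8p^2 + 36p + 72 = (p^2 - 2p + 7)(-4p^3 - 8p^2 + 44p + 48) + (88p^2 - 176p - 264)
  -4p^3 - 8p^2 + 44p + 48 = (-(1/22)p - 2/11)(88p^2 - 176p - 264) + (0)
Last nonzero remainder: 88p^2 - 176p - 264. Dividing through by 88 gives the monic gcd p^2 - 2p - 3.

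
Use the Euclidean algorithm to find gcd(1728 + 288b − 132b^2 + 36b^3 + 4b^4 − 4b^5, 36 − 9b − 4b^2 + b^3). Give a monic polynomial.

−12 − b + b^2

Euclidean algorithm in ℚ[b]:
  −4b^5 + 4b^4 + 36b^3 − 132b^2 + 288b + 1728 = (−4b^2 − 12b − 48)(b^3 − 4b^2 − 9b + 36) + (−288b^2 + 288b + 3456)
  b^3 − 4b^2 − 9b + 36 = (−(1/288)b + 1/96)(−288b^2 + 288b + 3456) + (0)
Last nonzero remainder: −288b^2 + 288b + 3456. Dividing through by −288 gives the monic gcd b^2 − b − 12.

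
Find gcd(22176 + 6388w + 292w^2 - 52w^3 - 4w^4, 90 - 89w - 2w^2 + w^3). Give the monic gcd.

9 + w

Apply the Euclidean algorithm:
  -4w^4 - 52w^3 + 292w^2 + 6388w + 22176 = (-4w - 60)(w^3 - 2w^2 - 89w + 90) + (-184w^2 + 1408w + 27576)
  w^3 - 2w^2 - 89w + 90 = (-(1/184)w - 65/2116)(-184w^2 + 1408w + 27576) + ((55080/529)w + 495720/529)
  -184w^2 + 1408w + 27576 = (-(12167/6885)w + 202607/6885)((55080/529)w + 495720/529) + (0)
Last nonzero remainder: (55080/529)w + 495720/529. Dividing through by 55080/529 gives the monic gcd w + 9.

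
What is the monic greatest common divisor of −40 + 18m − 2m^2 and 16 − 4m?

Repeated division with remainder:
  −2m^2 + 18m − 40 = ((1/2)m − 5/2)(−4m + 16) + (0)
Last nonzero remainder: −4m + 16. Dividing through by −4 gives the monic gcd m − 4.

−4 + m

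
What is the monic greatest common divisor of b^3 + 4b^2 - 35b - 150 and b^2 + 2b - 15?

b + 5

Euclidean algorithm in ℚ[b]:
  b^3 + 4b^2 - 35b - 150 = (b + 2)(b^2 + 2b - 15) + (-24b - 120)
  b^2 + 2b - 15 = (-(1/24)b + 1/8)(-24b - 120) + (0)
Last nonzero remainder: -24b - 120. Dividing through by -24 gives the monic gcd b + 5.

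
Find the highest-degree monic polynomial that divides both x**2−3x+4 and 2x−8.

Apply the Euclidean algorithm:
  x**2−3x+4 = ((1/2)x+1/2)(2x−8) + (8)
  2x−8 = ((1/4)x−1)(8) + (0)
The last nonzero remainder is the constant 8, so the polynomials are coprime and gcd = 1.

1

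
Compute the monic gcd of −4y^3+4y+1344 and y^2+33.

1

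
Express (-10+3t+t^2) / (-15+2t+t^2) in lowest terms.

Apply the Euclidean algorithm:
  t^2+3t-10 = (t^2+2t-15) + (t+5)
  t^2+2t-15 = (t-3)(t+5) + (0)
The last nonzero remainder t+5 is already monic.
Cancel t+5 from numerator and denominator to get the reduced form.

(-2+t)/(-3+t)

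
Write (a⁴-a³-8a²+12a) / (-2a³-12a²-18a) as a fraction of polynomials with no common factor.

(-a²+4a-4)/(2a+6)

By polynomial division,
  a⁴-a³-8a²+12a = (-(1/2)a+7/2)(-2a³-12a²-18a) + (25a²+75a)
  -2a³-12a²-18a = (-(2/25)a-6/25)(25a²+75a) + (0)
Last nonzero remainder: 25a²+75a. Dividing through by 25 gives the monic gcd a²+3a.
Cancel a²+3a from numerator and denominator to get the reduced form.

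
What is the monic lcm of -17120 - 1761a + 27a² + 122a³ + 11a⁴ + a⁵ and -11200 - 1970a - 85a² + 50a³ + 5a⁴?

1198400 + 71910a - 24293a² - 10220a³ - 377a⁴ + 85a⁵ + 14a⁶ + a⁷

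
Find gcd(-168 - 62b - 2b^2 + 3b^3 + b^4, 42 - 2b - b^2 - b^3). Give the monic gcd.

14 + 4b + b^2

Apply the Euclidean algorithm:
  b^4 + 3b^3 - 2b^2 - 62b - 168 = (-b - 2)(-b^3 - b^2 - 2b + 42) + (-6b^2 - 24b - 84)
  -b^3 - b^2 - 2b + 42 = ((1/6)b - 1/2)(-6b^2 - 24b - 84) + (0)
Last nonzero remainder: -6b^2 - 24b - 84. Dividing through by -6 gives the monic gcd b^2 + 4b + 14.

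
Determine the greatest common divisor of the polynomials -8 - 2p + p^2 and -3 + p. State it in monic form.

1

Euclidean algorithm in ℚ[p]:
  p^2 - 2p - 8 = (p + 1)(p - 3) + (-5)
  p - 3 = (-(1/5)p + 3/5)(-5) + (0)
The last nonzero remainder is the constant -5, so the polynomials are coprime and gcd = 1.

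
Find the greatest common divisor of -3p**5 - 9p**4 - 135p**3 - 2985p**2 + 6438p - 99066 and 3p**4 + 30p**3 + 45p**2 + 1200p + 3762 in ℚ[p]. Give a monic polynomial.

Euclidean algorithm in ℚ[p]:
  -3p**5 - 9p**4 - 135p**3 - 2985p**2 + 6438p - 99066 = (-p + 7)(3p**4 + 30p**3 + 45p**2 + 1200p + 3762) + (-300p**3 - 2100p**2 + 1800p - 125400)
  3p**4 + 30p**3 + 45p**2 + 1200p + 3762 = (-(1/100)p - 3/100)(-300p**3 - 2100p**2 + 1800p - 125400) + (0)
Last nonzero remainder: -300p**3 - 2100p**2 + 1800p - 125400. Dividing through by -300 gives the monic gcd p**3 + 7p**2 - 6p + 418.

p**3 + 7p**2 - 6p + 418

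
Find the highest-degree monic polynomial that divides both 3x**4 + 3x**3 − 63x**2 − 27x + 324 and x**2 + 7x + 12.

x**2 + 7x + 12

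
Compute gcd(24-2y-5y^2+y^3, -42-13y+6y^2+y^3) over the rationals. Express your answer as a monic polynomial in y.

Repeated division with remainder:
  y^3-5y^2-2y+24 = (y^3+6y^2-13y-42) + (-11y^2+11y+66)
  y^3+6y^2-13y-42 = (-(1/11)y-7/11)(-11y^2+11y+66) + (0)
Last nonzero remainder: -11y^2+11y+66. Dividing through by -11 gives the monic gcd y^2-y-6.

-6-y+y^2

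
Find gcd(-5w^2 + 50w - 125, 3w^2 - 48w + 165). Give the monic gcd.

Repeated division with remainder:
  -5w^2 + 50w - 125 = (-5/3)(3w^2 - 48w + 165) + (-30w + 150)
  3w^2 - 48w + 165 = (-(1/10)w + 11/10)(-30w + 150) + (0)
Last nonzero remainder: -30w + 150. Dividing through by -30 gives the monic gcd w - 5.

w - 5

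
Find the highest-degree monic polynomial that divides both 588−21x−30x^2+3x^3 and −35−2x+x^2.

−7+x

Repeated division with remainder:
  3x^3−30x^2−21x+588 = (3x−24)(x^2−2x−35) + (36x−252)
  x^2−2x−35 = ((1/36)x+5/36)(36x−252) + (0)
Last nonzero remainder: 36x−252. Dividing through by 36 gives the monic gcd x−7.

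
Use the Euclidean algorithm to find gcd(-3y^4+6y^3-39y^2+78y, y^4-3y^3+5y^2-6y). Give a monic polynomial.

y^2-2y

Apply the Euclidean algorithm:
  -3y^4+6y^3-39y^2+78y = (-3)(y^4-3y^3+5y^2-6y) + (-3y^3-24y^2+60y)
  y^4-3y^3+5y^2-6y = (-(1/3)y+11/3)(-3y^3-24y^2+60y) + (113y^2-226y)
  -3y^3-24y^2+60y = (-(3/113)y-30/113)(113y^2-226y) + (0)
Last nonzero remainder: 113y^2-226y. Dividing through by 113 gives the monic gcd y^2-2y.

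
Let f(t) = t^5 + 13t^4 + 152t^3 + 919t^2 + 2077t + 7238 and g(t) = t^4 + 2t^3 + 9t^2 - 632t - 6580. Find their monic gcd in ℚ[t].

By polynomial division,
  t^5 + 13t^4 + 152t^3 + 919t^2 + 2077t + 7238 = (t + 11)(t^4 + 2t^3 + 9t^2 - 632t - 6580) + (121t^3 + 1452t^2 + 15609t + 79618)
  t^4 + 2t^3 + 9t^2 - 632t - 6580 = ((1/121)t - 10/121)(121t^3 + 1452t^2 + 15609t + 79618) + (0)
Last nonzero remainder: 121t^3 + 1452t^2 + 15609t + 79618. Dividing through by 121 gives the monic gcd t^3 + 12t^2 + 129t + 658.

t^3 + 12t^2 + 129t + 658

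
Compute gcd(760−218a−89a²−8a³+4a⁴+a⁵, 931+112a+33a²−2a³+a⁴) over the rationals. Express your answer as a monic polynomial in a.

19+5a+a²

Apply the Euclidean algorithm:
  a⁵+4a⁴−8a³−89a²−218a+760 = (a+6)(a⁴−2a³+33a²+112a+931) + (−29a³−399a²−1821a−4826)
  a⁴−2a³+33a²+112a+931 = (−(1/29)a+457/841)(−29a³−399a²−1821a−4826) + ((157287/841)a²+(786435/841)a+2988453/841)
  −29a³−399a²−1821a−4826 = (−(24389/157287)a−213614/157287)((157287/841)a²+(786435/841)a+2988453/841) + (0)
Last nonzero remainder: (157287/841)a²+(786435/841)a+2988453/841. Dividing through by 157287/841 gives the monic gcd a²+5a+19.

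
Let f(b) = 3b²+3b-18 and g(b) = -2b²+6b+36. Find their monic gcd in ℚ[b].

Repeated division with remainder:
  3b²+3b-18 = (-3/2)(-2b²+6b+36) + (12b+36)
  -2b²+6b+36 = (-(1/6)b+1)(12b+36) + (0)
Last nonzero remainder: 12b+36. Dividing through by 12 gives the monic gcd b+3.

b+3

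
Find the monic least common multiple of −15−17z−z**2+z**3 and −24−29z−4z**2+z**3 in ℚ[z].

120+121z−9z**2−9z**3+z**4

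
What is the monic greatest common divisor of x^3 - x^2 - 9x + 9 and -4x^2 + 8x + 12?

x - 3

Repeated division with remainder:
  x^3 - x^2 - 9x + 9 = (-(1/4)x - 1/4)(-4x^2 + 8x + 12) + (-4x + 12)
  -4x^2 + 8x + 12 = (x + 1)(-4x + 12) + (0)
Last nonzero remainder: -4x + 12. Dividing through by -4 gives the monic gcd x - 3.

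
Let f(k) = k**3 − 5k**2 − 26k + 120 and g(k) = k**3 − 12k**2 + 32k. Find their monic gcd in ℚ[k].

k − 4

Repeated division with remainder:
  k**3 − 5k**2 − 26k + 120 = (k**3 − 12k**2 + 32k) + (7k**2 − 58k + 120)
  k**3 − 12k**2 + 32k = ((1/7)k − 26/49)(7k**2 − 58k + 120) + (−(780/49)k + 3120/49)
  7k**2 − 58k + 120 = (−(343/780)k + 49/26)(−(780/49)k + 3120/49) + (0)
Last nonzero remainder: −(780/49)k + 3120/49. Dividing through by −780/49 gives the monic gcd k − 4.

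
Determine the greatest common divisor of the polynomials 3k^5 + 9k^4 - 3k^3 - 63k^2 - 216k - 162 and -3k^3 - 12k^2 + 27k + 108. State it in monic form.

k^2 - 9

Repeated division with remainder:
  3k^5 + 9k^4 - 3k^3 - 63k^2 - 216k - 162 = (-k^2 + k - 12)(-3k^3 - 12k^2 + 27k + 108) + (-126k^2 + 1134)
  -3k^3 - 12k^2 + 27k + 108 = ((1/42)k + 2/21)(-126k^2 + 1134) + (0)
Last nonzero remainder: -126k^2 + 1134. Dividing through by -126 gives the monic gcd k^2 - 9.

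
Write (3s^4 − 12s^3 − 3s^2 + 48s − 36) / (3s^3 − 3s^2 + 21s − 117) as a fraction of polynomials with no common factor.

Euclidean algorithm in ℚ[s]:
  3s^4 − 12s^3 − 3s^2 + 48s − 36 = (s − 3)(3s^3 − 3s^2 + 21s − 117) + (−33s^2 + 228s − 387)
  3s^3 − 3s^2 + 21s − 117 = (−(1/11)s − 65/121)(−33s^2 + 228s − 387) + ((13104/121)s − 39312/121)
  −33s^2 + 228s − 387 = (−(1331/4368)s + 5203/4368)((13104/121)s − 39312/121) + (0)
Last nonzero remainder: (13104/121)s − 39312/121. Dividing through by 13104/121 gives the monic gcd s − 3.
Cancel s − 3 from numerator and denominator to get the reduced form.

(s^3 − s^2 − 4s + 4)/(s^2 + 2s + 13)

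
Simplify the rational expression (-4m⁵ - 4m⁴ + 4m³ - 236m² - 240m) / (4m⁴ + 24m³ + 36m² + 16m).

(-m² + 4m - 15)/(m + 1)

Euclidean algorithm in ℚ[m]:
  -4m⁵ - 4m⁴ + 4m³ - 236m² - 240m = (-m + 5)(4m⁴ + 24m³ + 36m² + 16m) + (-80m³ - 400m² - 320m)
  4m⁴ + 24m³ + 36m² + 16m = (-(1/20)m - 1/20)(-80m³ - 400m² - 320m) + (0)
Last nonzero remainder: -80m³ - 400m² - 320m. Dividing through by -80 gives the monic gcd m³ + 5m² + 4m.
Cancel m³ + 5m² + 4m from numerator and denominator to get the reduced form.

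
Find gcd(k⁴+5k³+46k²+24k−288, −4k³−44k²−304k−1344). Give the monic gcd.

k²+4k+48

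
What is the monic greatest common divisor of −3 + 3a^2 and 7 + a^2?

Repeated division with remainder:
  3a^2 − 3 = (3)(a^2 + 7) + (−24)
  a^2 + 7 = (−(1/24)a^2 − 7/24)(−24) + (0)
The last nonzero remainder is the constant −24, so the polynomials are coprime and gcd = 1.

1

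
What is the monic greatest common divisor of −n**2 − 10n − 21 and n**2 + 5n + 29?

1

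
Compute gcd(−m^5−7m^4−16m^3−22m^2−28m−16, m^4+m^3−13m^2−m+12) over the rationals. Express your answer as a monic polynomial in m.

m^2+5m+4

By polynomial division,
  −m^5−7m^4−16m^3−22m^2−28m−16 = (−m−6)(m^4+m^3−13m^2−m+12) + (−23m^3−101m^2−22m+56)
  m^4+m^3−13m^2−m+12 = (−(1/23)m+78/529)(−23m^3−101m^2−22m+56) + ((495/529)m^2+(2475/529)m+1980/529)
  −23m^3−101m^2−22m+56 = (−(12167/495)m+7406/495)((495/529)m^2+(2475/529)m+1980/529) + (0)
Last nonzero remainder: (495/529)m^2+(2475/529)m+1980/529. Dividing through by 495/529 gives the monic gcd m^2+5m+4.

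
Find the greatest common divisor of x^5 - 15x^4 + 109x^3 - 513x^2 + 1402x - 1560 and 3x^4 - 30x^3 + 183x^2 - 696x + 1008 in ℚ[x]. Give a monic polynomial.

Apply the Euclidean algorithm:
  x^5 - 15x^4 + 109x^3 - 513x^2 + 1402x - 1560 = ((1/3)x - 5/3)(3x^4 - 30x^3 + 183x^2 - 696x + 1008) + (-2x^3 + 24x^2 - 94x + 120)
  3x^4 - 30x^3 + 183x^2 - 696x + 1008 = (-(3/2)x - 3)(-2x^3 + 24x^2 - 94x + 120) + (114x^2 - 798x + 1368)
  -2x^3 + 24x^2 - 94x + 120 = (-(1/57)x + 5/57)(114x^2 - 798x + 1368) + (0)
Last nonzero remainder: 114x^2 - 798x + 1368. Dividing through by 114 gives the monic gcd x^2 - 7x + 12.

x^2 - 7x + 12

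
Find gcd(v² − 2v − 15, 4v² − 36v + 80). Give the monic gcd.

v − 5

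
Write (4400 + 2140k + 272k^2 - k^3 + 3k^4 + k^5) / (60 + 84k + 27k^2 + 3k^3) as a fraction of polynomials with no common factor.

(220 + 19k - 5k^2 + k^3)/(3 + 3k)

Apply the Euclidean algorithm:
  k^5 + 3k^4 - k^3 + 272k^2 + 2140k + 4400 = ((1/3)k^2 - 2k + 25/3)(3k^3 + 27k^2 + 84k + 60) + (195k^2 + 1560k + 3900)
  3k^3 + 27k^2 + 84k + 60 = ((1/65)k + 1/65)(195k^2 + 1560k + 3900) + (0)
Last nonzero remainder: 195k^2 + 1560k + 3900. Dividing through by 195 gives the monic gcd k^2 + 8k + 20.
Cancel k^2 + 8k + 20 from numerator and denominator to get the reduced form.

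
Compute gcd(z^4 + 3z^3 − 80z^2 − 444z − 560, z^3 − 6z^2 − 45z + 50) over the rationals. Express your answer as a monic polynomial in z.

Euclidean algorithm in ℚ[z]:
  z^4 + 3z^3 − 80z^2 − 444z − 560 = (z + 9)(z^3 − 6z^2 − 45z + 50) + (19z^2 − 89z − 1010)
  z^3 − 6z^2 − 45z + 50 = ((1/19)z − 25/361)(19z^2 − 89z − 1010) + ((720/361)z − 7200/361)
  19z^2 − 89z − 1010 = ((6859/720)z + 36461/720)((720/361)z − 7200/361) + (0)
Last nonzero remainder: (720/361)z − 7200/361. Dividing through by 720/361 gives the monic gcd z − 10.

z − 10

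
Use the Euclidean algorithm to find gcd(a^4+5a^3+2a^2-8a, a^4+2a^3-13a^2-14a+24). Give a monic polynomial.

By polynomial division,
  a^4+5a^3+2a^2-8a = (a^4+2a^3-13a^2-14a+24) + (3a^3+15a^2+6a-24)
  a^4+2a^3-13a^2-14a+24 = ((1/3)a-1)(3a^3+15a^2+6a-24) + (0)
Last nonzero remainder: 3a^3+15a^2+6a-24. Dividing through by 3 gives the monic gcd a^3+5a^2+2a-8.

a^3+5a^2+2a-8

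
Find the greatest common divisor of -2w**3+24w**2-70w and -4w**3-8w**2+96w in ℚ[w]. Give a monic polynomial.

w

Apply the Euclidean algorithm:
  -2w**3+24w**2-70w = (1/2)(-4w**3-8w**2+96w) + (28w**2-118w)
  -4w**3-8w**2+96w = (-(1/7)w-87/98)(28w**2-118w) + (-(429/49)w)
  28w**2-118w = (-(1372/429)w+5782/429)(-(429/49)w) + (0)
Last nonzero remainder: -(429/49)w. Dividing through by -429/49 gives the monic gcd w.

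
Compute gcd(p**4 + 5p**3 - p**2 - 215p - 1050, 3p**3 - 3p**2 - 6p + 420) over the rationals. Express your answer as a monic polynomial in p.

Repeated division with remainder:
  p**4 + 5p**3 - p**2 - 215p - 1050 = ((1/3)p + 2)(3p**3 - 3p**2 - 6p + 420) + (7p**2 - 343p - 1890)
  3p**3 - 3p**2 - 6p + 420 = ((3/7)p + 144/7)(7p**2 - 343p - 1890) + (7860p + 39300)
  7p**2 - 343p - 1890 = ((7/7860)p - 63/1310)(7860p + 39300) + (0)
Last nonzero remainder: 7860p + 39300. Dividing through by 7860 gives the monic gcd p + 5.

p + 5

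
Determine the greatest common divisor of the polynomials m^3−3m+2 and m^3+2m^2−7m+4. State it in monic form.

m^2−2m+1

By polynomial division,
  m^3−3m+2 = (m^3+2m^2−7m+4) + (−2m^2+4m−2)
  m^3+2m^2−7m+4 = (−(1/2)m−2)(−2m^2+4m−2) + (0)
Last nonzero remainder: −2m^2+4m−2. Dividing through by −2 gives the monic gcd m^2−2m+1.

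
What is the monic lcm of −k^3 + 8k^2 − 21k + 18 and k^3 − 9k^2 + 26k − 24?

k^4 − 12k^3 + 53k^2 − 102k + 72

Euclidean algorithm in ℚ[k]:
  −k^3 + 8k^2 − 21k + 18 = (−1)(k^3 − 9k^2 + 26k − 24) + (−k^2 + 5k − 6)
  k^3 − 9k^2 + 26k − 24 = (−k + 4)(−k^2 + 5k − 6) + (0)
Last nonzero remainder: −k^2 + 5k − 6. Dividing through by −1 gives the monic gcd k^2 − 5k + 6.
Then lcm(f, g) = f·g / gcd(f, g); expanding and making the result monic gives the answer.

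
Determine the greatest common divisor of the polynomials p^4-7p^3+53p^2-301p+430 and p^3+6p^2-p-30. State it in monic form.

p-2

Repeated division with remainder:
  p^4-7p^3+53p^2-301p+430 = (p-13)(p^3+6p^2-p-30) + (132p^2-284p+40)
  p^3+6p^2-p-30 = ((1/132)p+269/4356)(132p^2-284p+40) + ((17680/1089)p-35360/1089)
  132p^2-284p+40 = ((35937/4420)p-1089/884)((17680/1089)p-35360/1089) + (0)
Last nonzero remainder: (17680/1089)p-35360/1089. Dividing through by 17680/1089 gives the monic gcd p-2.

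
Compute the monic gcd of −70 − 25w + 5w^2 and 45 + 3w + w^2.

Euclidean algorithm in ℚ[w]:
  5w^2 − 25w − 70 = (5)(w^2 + 3w + 45) + (−40w − 295)
  w^2 + 3w + 45 = (−(1/40)w + 7/64)(−40w − 295) + (4945/64)
  −40w − 295 = (−(512/989)w − 3776/989)(4945/64) + (0)
The last nonzero remainder is the constant 4945/64, so the polynomials are coprime and gcd = 1.

1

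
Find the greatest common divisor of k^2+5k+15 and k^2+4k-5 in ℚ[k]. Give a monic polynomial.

1

Repeated division with remainder:
  k^2+5k+15 = (k^2+4k-5) + (k+20)
  k^2+4k-5 = (k-16)(k+20) + (315)
  k+20 = ((1/315)k+4/63)(315) + (0)
The last nonzero remainder is the constant 315, so the polynomials are coprime and gcd = 1.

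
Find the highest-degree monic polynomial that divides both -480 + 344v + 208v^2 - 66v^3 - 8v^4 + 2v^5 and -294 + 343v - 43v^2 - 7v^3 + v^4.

By polynomial division,
  2v^5 - 8v^4 - 66v^3 + 208v^2 + 344v - 480 = (2v + 6)(v^4 - 7v^3 - 43v^2 + 343v - 294) + (62v^3 - 220v^2 - 1126v + 1284)
  v^4 - 7v^3 - 43v^2 + 343v - 294 = ((1/62)v - 107/1922)(62v^3 - 220v^2 - 1126v + 1284) + (-(35640/961)v^2 + (249480/961)v - 213840/961)
  62v^3 - 220v^2 - 1126v + 1284 = (-(29791/17820)v - 102827/17820)(-(35640/961)v^2 + (249480/961)v - 213840/961) + (0)
Last nonzero remainder: -(35640/961)v^2 + (249480/961)v - 213840/961. Dividing through by -35640/961 gives the monic gcd v^2 - 7v + 6.

6 - 7v + v^2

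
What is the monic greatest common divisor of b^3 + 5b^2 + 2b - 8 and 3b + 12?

Repeated division with remainder:
  b^3 + 5b^2 + 2b - 8 = ((1/3)b^2 + (1/3)b - 2/3)(3b + 12) + (0)
Last nonzero remainder: 3b + 12. Dividing through by 3 gives the monic gcd b + 4.

b + 4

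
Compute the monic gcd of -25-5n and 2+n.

Euclidean algorithm in ℚ[n]:
  -5n-25 = (-5)(n+2) + (-15)
  n+2 = (-(1/15)n-2/15)(-15) + (0)
The last nonzero remainder is the constant -15, so the polynomials are coprime and gcd = 1.

1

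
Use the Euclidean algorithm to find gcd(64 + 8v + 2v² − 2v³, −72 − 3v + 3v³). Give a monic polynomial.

Euclidean algorithm in ℚ[v]:
  −2v³ + 2v² + 8v + 64 = (−2/3)(3v³ − 3v − 72) + (2v² + 6v + 16)
  3v³ − 3v − 72 = ((3/2)v − 9/2)(2v² + 6v + 16) + (0)
Last nonzero remainder: 2v² + 6v + 16. Dividing through by 2 gives the monic gcd v² + 3v + 8.

8 + 3v + v²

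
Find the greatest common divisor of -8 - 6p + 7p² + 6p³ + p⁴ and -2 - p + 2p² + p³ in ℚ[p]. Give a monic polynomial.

-2 - p + 2p² + p³

Euclidean algorithm in ℚ[p]:
  p⁴ + 6p³ + 7p² - 6p - 8 = (p + 4)(p³ + 2p² - p - 2) + (0)
The last nonzero remainder p³ + 2p² - p - 2 is already monic.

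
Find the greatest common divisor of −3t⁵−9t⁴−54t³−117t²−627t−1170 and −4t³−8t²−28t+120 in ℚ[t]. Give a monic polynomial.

t²+4t+15

By polynomial division,
  −3t⁵−9t⁴−54t³−117t²−627t−1170 = ((3/4)t²+(3/4)t+27/4)(−4t³−8t²−28t+120) + (−132t²−528t−1980)
  −4t³−8t²−28t+120 = ((1/33)t−2/33)(−132t²−528t−1980) + (0)
Last nonzero remainder: −132t²−528t−1980. Dividing through by −132 gives the monic gcd t²+4t+15.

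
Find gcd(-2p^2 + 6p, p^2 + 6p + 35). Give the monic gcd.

1

By polynomial division,
  -2p^2 + 6p = (-2)(p^2 + 6p + 35) + (18p + 70)
  p^2 + 6p + 35 = ((1/18)p + 19/162)(18p + 70) + (2170/81)
  18p + 70 = ((729/1085)p + 81/31)(2170/81) + (0)
The last nonzero remainder is the constant 2170/81, so the polynomials are coprime and gcd = 1.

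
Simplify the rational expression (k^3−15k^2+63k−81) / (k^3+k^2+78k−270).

Euclidean algorithm in ℚ[k]:
  k^3−15k^2+63k−81 = (k^3+k^2+78k−270) + (−16k^2−15k+189)
  k^3+k^2+78k−270 = (−(1/16)k−1/256)(−16k^2−15k+189) + ((22977/256)k−68931/256)
  −16k^2−15k+189 = (−(4096/22977)k−1792/2553)((22977/256)k−68931/256) + (0)
Last nonzero remainder: (22977/256)k−68931/256. Dividing through by 22977/256 gives the monic gcd k−3.
Cancel k−3 from numerator and denominator to get the reduced form.

(k^2−12k+27)/(k^2+4k+90)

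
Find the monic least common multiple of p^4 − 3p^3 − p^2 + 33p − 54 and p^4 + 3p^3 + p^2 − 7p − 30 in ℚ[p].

p^6 − p^5 − 2p^4 + 16p^3 + 7p^2 + 57p − 270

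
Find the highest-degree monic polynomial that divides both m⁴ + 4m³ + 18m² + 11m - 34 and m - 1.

By polynomial division,
  m⁴ + 4m³ + 18m² + 11m - 34 = (m³ + 5m² + 23m + 34)(m - 1) + (0)
The last nonzero remainder m - 1 is already monic.

m - 1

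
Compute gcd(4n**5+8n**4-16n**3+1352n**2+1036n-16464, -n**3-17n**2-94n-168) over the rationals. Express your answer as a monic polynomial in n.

By polynomial division,
  4n**5+8n**4-16n**3+1352n**2+1036n-16464 = (-4n**2+60n-628)(-n**3-17n**2-94n-168) + (-4356n**2-47916n-121968)
  -n**3-17n**2-94n-168 = ((1/4356)n+1/726)(-4356n**2-47916n-121968) + (0)
Last nonzero remainder: -4356n**2-47916n-121968. Dividing through by -4356 gives the monic gcd n**2+11n+28.

n**2+11n+28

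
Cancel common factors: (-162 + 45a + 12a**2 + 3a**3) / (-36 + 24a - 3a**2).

(-27 - 6a - a**2)/(-6 + a)

Apply the Euclidean algorithm:
  3a**3 + 12a**2 + 45a - 162 = (-a - 12)(-3a**2 + 24a - 36) + (297a - 594)
  -3a**2 + 24a - 36 = (-(1/99)a + 2/33)(297a - 594) + (0)
Last nonzero remainder: 297a - 594. Dividing through by 297 gives the monic gcd a - 2.
Cancel a - 2 from numerator and denominator to get the reduced form.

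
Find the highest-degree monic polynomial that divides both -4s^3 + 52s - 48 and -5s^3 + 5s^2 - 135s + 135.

s - 1

Apply the Euclidean algorithm:
  -4s^3 + 52s - 48 = (4/5)(-5s^3 + 5s^2 - 135s + 135) + (-4s^2 + 160s - 156)
  -5s^3 + 5s^2 - 135s + 135 = ((5/4)s + 195/4)(-4s^2 + 160s - 156) + (-7740s + 7740)
  -4s^2 + 160s - 156 = ((1/1935)s - 13/645)(-7740s + 7740) + (0)
Last nonzero remainder: -7740s + 7740. Dividing through by -7740 gives the monic gcd s - 1.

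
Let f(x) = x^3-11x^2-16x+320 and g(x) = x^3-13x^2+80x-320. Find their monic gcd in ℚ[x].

By polynomial division,
  x^3-11x^2-16x+320 = (x^3-13x^2+80x-320) + (2x^2-96x+640)
  x^3-13x^2+80x-320 = ((1/2)x+35/2)(2x^2-96x+640) + (1440x-11520)
  2x^2-96x+640 = ((1/720)x-1/18)(1440x-11520) + (0)
Last nonzero remainder: 1440x-11520. Dividing through by 1440 gives the monic gcd x-8.

x-8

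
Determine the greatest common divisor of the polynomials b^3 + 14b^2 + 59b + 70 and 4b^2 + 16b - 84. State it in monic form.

Repeated division with remainder:
  b^3 + 14b^2 + 59b + 70 = ((1/4)b + 5/2)(4b^2 + 16b - 84) + (40b + 280)
  4b^2 + 16b - 84 = ((1/10)b - 3/10)(40b + 280) + (0)
Last nonzero remainder: 40b + 280. Dividing through by 40 gives the monic gcd b + 7.

b + 7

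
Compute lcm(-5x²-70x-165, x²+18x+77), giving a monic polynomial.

x³+21x²+131x+231

Apply the Euclidean algorithm:
  -5x²-70x-165 = (-5)(x²+18x+77) + (20x+220)
  x²+18x+77 = ((1/20)x+7/20)(20x+220) + (0)
Last nonzero remainder: 20x+220. Dividing through by 20 gives the monic gcd x+11.
Then lcm(f, g) = f·g / gcd(f, g); expanding and making the result monic gives the answer.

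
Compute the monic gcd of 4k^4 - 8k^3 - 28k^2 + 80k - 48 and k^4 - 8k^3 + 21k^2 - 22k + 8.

k^2 - 3k + 2

Repeated division with remainder:
  4k^4 - 8k^3 - 28k^2 + 80k - 48 = (4)(k^4 - 8k^3 + 21k^2 - 22k + 8) + (24k^3 - 112k^2 + 168k - 80)
  k^4 - 8k^3 + 21k^2 - 22k + 8 = ((1/24)k - 5/36)(24k^3 - 112k^2 + 168k - 80) + (-(14/9)k^2 + (14/3)k - 28/9)
  24k^3 - 112k^2 + 168k - 80 = (-(108/7)k + 180/7)(-(14/9)k^2 + (14/3)k - 28/9) + (0)
Last nonzero remainder: -(14/9)k^2 + (14/3)k - 28/9. Dividing through by -14/9 gives the monic gcd k^2 - 3k + 2.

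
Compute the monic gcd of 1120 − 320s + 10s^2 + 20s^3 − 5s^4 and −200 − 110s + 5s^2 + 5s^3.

4 + s

Euclidean algorithm in ℚ[s]:
  −5s^4 + 20s^3 + 10s^2 − 320s + 1120 = (−s + 5)(5s^3 + 5s^2 − 110s − 200) + (−125s^2 + 30s + 2120)
  5s^3 + 5s^2 − 110s − 200 = (−(1/25)s − 31/625)(−125s^2 + 30s + 2120) + (−(2964/125)s − 11856/125)
  −125s^2 + 30s + 2120 = ((15625/2964)s − 33125/1482)(−(2964/125)s − 11856/125) + (0)
Last nonzero remainder: −(2964/125)s − 11856/125. Dividing through by −2964/125 gives the monic gcd s + 4.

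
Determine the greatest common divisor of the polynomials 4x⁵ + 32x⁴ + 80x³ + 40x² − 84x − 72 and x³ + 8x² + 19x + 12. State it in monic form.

x² + 4x + 3

Euclidean algorithm in ℚ[x]:
  4x⁵ + 32x⁴ + 80x³ + 40x² − 84x − 72 = (4x² + 4)(x³ + 8x² + 19x + 12) + (−40x² − 160x − 120)
  x³ + 8x² + 19x + 12 = (−(1/40)x − 1/10)(−40x² − 160x − 120) + (0)
Last nonzero remainder: −40x² − 160x − 120. Dividing through by −40 gives the monic gcd x² + 4x + 3.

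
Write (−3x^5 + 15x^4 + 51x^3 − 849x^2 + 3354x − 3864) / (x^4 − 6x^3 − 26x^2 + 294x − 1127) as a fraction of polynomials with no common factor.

Repeated division with remainder:
  −3x^5 + 15x^4 + 51x^3 − 849x^2 + 3354x − 3864 = (−3x − 3)(x^4 − 6x^3 − 26x^2 + 294x − 1127) + (−45x^3 − 45x^2 + 855x − 7245)
  x^4 − 6x^3 − 26x^2 + 294x − 1127 = (−(1/45)x + 7/45)(−45x^3 − 45x^2 + 855x − 7245) + (0)
Last nonzero remainder: −45x^3 − 45x^2 + 855x − 7245. Dividing through by −45 gives the monic gcd x^3 + x^2 − 19x + 161.
Cancel x^3 + x^2 − 19x + 161 from numerator and denominator to get the reduced form.

(−3x^2 + 18x − 24)/(x − 7)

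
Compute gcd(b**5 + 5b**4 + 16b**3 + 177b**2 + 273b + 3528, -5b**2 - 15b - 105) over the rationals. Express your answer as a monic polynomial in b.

b**2 + 3b + 21

Apply the Euclidean algorithm:
  b**5 + 5b**4 + 16b**3 + 177b**2 + 273b + 3528 = (-(1/5)b**3 - (2/5)b**2 + (11/5)b - 168/5)(-5b**2 - 15b - 105) + (0)
Last nonzero remainder: -5b**2 - 15b - 105. Dividing through by -5 gives the monic gcd b**2 + 3b + 21.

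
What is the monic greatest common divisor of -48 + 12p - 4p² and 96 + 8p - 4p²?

1

By polynomial division,
  -4p² + 12p - 48 = (-4p² + 8p + 96) + (4p - 144)
  -4p² + 8p + 96 = (-p - 34)(4p - 144) + (-4800)
  4p - 144 = (-(1/1200)p + 3/100)(-4800) + (0)
The last nonzero remainder is the constant -4800, so the polynomials are coprime and gcd = 1.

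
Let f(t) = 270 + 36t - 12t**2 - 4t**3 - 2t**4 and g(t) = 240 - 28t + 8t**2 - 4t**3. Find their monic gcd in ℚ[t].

15 + 2t + t**2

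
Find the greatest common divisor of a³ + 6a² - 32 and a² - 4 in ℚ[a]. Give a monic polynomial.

Euclidean algorithm in ℚ[a]:
  a³ + 6a² - 32 = (a + 6)(a² - 4) + (4a - 8)
  a² - 4 = ((1/4)a + 1/2)(4a - 8) + (0)
Last nonzero remainder: 4a - 8. Dividing through by 4 gives the monic gcd a - 2.

a - 2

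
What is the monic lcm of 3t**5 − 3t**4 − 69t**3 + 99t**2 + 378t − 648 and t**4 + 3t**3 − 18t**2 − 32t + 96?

t**6 + 3t**5 − 27t**4 − 59t**3 + 258t**2 + 288t − 864

Apply the Euclidean algorithm:
  3t**5 − 3t**4 − 69t**3 + 99t**2 + 378t − 648 = (3t − 12)(t**4 + 3t**3 − 18t**2 − 32t + 96) + (21t**3 − 21t**2 − 294t + 504)
  t**4 + 3t**3 − 18t**2 − 32t + 96 = ((1/21)t + 4/21)(21t**3 − 21t**2 − 294t + 504) + (0)
Last nonzero remainder: 21t**3 − 21t**2 − 294t + 504. Dividing through by 21 gives the monic gcd t**3 − t**2 − 14t + 24.
Then lcm(f, g) = f·g / gcd(f, g); expanding and making the result monic gives the answer.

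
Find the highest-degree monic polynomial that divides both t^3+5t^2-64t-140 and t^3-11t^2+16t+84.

t^2-5t-14

Apply the Euclidean algorithm:
  t^3+5t^2-64t-140 = (t^3-11t^2+16t+84) + (16t^2-80t-224)
  t^3-11t^2+16t+84 = ((1/16)t-3/8)(16t^2-80t-224) + (0)
Last nonzero remainder: 16t^2-80t-224. Dividing through by 16 gives the monic gcd t^2-5t-14.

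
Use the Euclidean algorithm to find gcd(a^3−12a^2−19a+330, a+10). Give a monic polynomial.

Repeated division with remainder:
  a^3−12a^2−19a+330 = (a^2−22a+201)(a+10) + (−1680)
  a+10 = (−(1/1680)a−1/168)(−1680) + (0)
The last nonzero remainder is the constant −1680, so the polynomials are coprime and gcd = 1.

1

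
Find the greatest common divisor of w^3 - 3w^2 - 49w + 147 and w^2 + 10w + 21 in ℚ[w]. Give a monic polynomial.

w + 7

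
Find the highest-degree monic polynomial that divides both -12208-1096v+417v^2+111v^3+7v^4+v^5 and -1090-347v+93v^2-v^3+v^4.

Euclidean algorithm in ℚ[v]:
  v^5+7v^4+111v^3+417v^2-1096v-12208 = (v+8)(v^4-v^3+93v^2-347v-1090) + (26v^3+20v^2+2770v-3488)
  v^4-v^3+93v^2-347v-1090 = ((1/26)v-23/338)(26v^3+20v^2+2770v-3488) + (-(2058/169)v^2-(4116/169)v-224322/169)
  26v^3+20v^2+2770v-3488 = (-(2197/1029)v+2704/1029)(-(2058/169)v^2-(4116/169)v-224322/169) + (0)
Last nonzero remainder: -(2058/169)v^2-(4116/169)v-224322/169. Dividing through by -2058/169 gives the monic gcd v^2+2v+109.

109+2v+v^2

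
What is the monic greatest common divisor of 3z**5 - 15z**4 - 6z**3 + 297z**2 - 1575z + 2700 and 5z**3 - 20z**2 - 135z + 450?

By polynomial division,
  3z**5 - 15z**4 - 6z**3 + 297z**2 - 1575z + 2700 = ((3/5)z**2 - (3/5)z + 63/5)(5z**3 - 20z**2 - 135z + 450) + (198z**2 + 396z - 2970)
  5z**3 - 20z**2 - 135z + 450 = ((5/198)z - 5/33)(198z**2 + 396z - 2970) + (0)
Last nonzero remainder: 198z**2 + 396z - 2970. Dividing through by 198 gives the monic gcd z**2 + 2z - 15.

z**2 + 2z - 15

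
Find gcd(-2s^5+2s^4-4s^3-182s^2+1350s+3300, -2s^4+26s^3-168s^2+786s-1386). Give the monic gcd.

s^2-3s+33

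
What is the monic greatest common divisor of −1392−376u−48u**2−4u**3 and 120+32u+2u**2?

6+u

Euclidean algorithm in ℚ[u]:
  −4u**3−48u**2−376u−1392 = (−2u+8)(2u**2+32u+120) + (−392u−2352)
  2u**2+32u+120 = (−(1/196)u−5/98)(−392u−2352) + (0)
Last nonzero remainder: −392u−2352. Dividing through by −392 gives the monic gcd u+6.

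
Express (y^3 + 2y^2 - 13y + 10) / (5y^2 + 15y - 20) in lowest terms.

Repeated division with remainder:
  y^3 + 2y^2 - 13y + 10 = ((1/5)y - 1/5)(5y^2 + 15y - 20) + (-6y + 6)
  5y^2 + 15y - 20 = (-(5/6)y - 10/3)(-6y + 6) + (0)
Last nonzero remainder: -6y + 6. Dividing through by -6 gives the monic gcd y - 1.
Cancel y - 1 from numerator and denominator to get the reduced form.

(y^2 + 3y - 10)/(5y + 20)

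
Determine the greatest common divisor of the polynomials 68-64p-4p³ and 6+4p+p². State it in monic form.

1

Repeated division with remainder:
  -4p³-64p+68 = (-4p+16)(p²+4p+6) + (-104p-28)
  p²+4p+6 = (-(1/104)p-97/2704)(-104p-28) + (3377/676)
  -104p-28 = (-(70304/3377)p-18928/3377)(3377/676) + (0)
The last nonzero remainder is the constant 3377/676, so the polynomials are coprime and gcd = 1.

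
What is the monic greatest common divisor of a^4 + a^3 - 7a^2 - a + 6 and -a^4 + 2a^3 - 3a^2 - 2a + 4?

a^2 - 1

Apply the Euclidean algorithm:
  a^4 + a^3 - 7a^2 - a + 6 = (-1)(-a^4 + 2a^3 - 3a^2 - 2a + 4) + (3a^3 - 10a^2 - 3a + 10)
  -a^4 + 2a^3 - 3a^2 - 2a + 4 = (-(1/3)a - 4/9)(3a^3 - 10a^2 - 3a + 10) + (-(76/9)a^2 + 76/9)
  3a^3 - 10a^2 - 3a + 10 = (-(27/76)a + 45/38)(-(76/9)a^2 + 76/9) + (0)
Last nonzero remainder: -(76/9)a^2 + 76/9. Dividing through by -76/9 gives the monic gcd a^2 - 1.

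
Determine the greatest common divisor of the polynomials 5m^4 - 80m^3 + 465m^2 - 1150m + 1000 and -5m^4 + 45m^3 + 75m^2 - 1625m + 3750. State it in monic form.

Repeated division with remainder:
  5m^4 - 80m^3 + 465m^2 - 1150m + 1000 = (-1)(-5m^4 + 45m^3 + 75m^2 - 1625m + 3750) + (-35m^3 + 540m^2 - 2775m + 4750)
  -5m^4 + 45m^3 + 75m^2 - 1625m + 3750 = ((1/7)m + 45/49)(-35m^3 + 540m^2 - 2775m + 4750) + (-(1200/49)m^2 + (12000/49)m - 30000/49)
  -35m^3 + 540m^2 - 2775m + 4750 = ((343/240)m - 931/120)(-(1200/49)m^2 + (12000/49)m - 30000/49) + (0)
Last nonzero remainder: -(1200/49)m^2 + (12000/49)m - 30000/49. Dividing through by -1200/49 gives the monic gcd m^2 - 10m + 25.

m^2 - 10m + 25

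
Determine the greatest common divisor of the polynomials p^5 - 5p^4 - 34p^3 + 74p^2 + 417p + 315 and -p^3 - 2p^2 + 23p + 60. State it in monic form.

Euclidean algorithm in ℚ[p]:
  p^5 - 5p^4 - 34p^3 + 74p^2 + 417p + 315 = (-p^2 + 7p - 3)(-p^3 - 2p^2 + 23p + 60) + (-33p^2 + 66p + 495)
  -p^3 - 2p^2 + 23p + 60 = ((1/33)p + 4/33)(-33p^2 + 66p + 495) + (0)
Last nonzero remainder: -33p^2 + 66p + 495. Dividing through by -33 gives the monic gcd p^2 - 2p - 15.

p^2 - 2p - 15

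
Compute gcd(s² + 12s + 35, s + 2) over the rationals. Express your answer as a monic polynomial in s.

1

By polynomial division,
  s² + 12s + 35 = (s + 10)(s + 2) + (15)
  s + 2 = ((1/15)s + 2/15)(15) + (0)
The last nonzero remainder is the constant 15, so the polynomials are coprime and gcd = 1.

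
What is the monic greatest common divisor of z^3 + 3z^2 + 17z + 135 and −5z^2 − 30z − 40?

1

Euclidean algorithm in ℚ[z]:
  z^3 + 3z^2 + 17z + 135 = (−(1/5)z + 3/5)(−5z^2 − 30z − 40) + (27z + 159)
  −5z^2 − 30z − 40 = (−(5/27)z − 5/243)(27z + 159) + (−2975/81)
  27z + 159 = (−(2187/2975)z − 12879/2975)(−2975/81) + (0)
The last nonzero remainder is the constant −2975/81, so the polynomials are coprime and gcd = 1.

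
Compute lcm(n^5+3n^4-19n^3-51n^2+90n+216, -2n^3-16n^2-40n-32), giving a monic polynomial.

Euclidean algorithm in ℚ[n]:
  n^5+3n^4-19n^3-51n^2+90n+216 = (-(1/2)n^2+(5/2)n-1/2)(-2n^3-16n^2-40n-32) + (25n^2+150n+200)
  -2n^3-16n^2-40n-32 = (-(2/25)n-4/25)(25n^2+150n+200) + (0)
Last nonzero remainder: 25n^2+150n+200. Dividing through by 25 gives the monic gcd n^2+6n+8.
Then lcm(f, g) = f·g / gcd(f, g); expanding and making the result monic gives the answer.

n^6+5n^5-13n^4-89n^3-12n^2+396n+432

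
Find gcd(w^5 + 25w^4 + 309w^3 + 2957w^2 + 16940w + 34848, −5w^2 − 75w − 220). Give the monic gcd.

w^2 + 15w + 44

Repeated division with remainder:
  w^5 + 25w^4 + 309w^3 + 2957w^2 + 16940w + 34848 = (−(1/5)w^3 − 2w^2 − 23w − 792/5)(−5w^2 − 75w − 220) + (0)
Last nonzero remainder: −5w^2 − 75w − 220. Dividing through by −5 gives the monic gcd w^2 + 15w + 44.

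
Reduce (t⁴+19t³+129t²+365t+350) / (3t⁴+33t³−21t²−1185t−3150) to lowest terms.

(t+2)/(3t−18)

By polynomial division,
  t⁴+19t³+129t²+365t+350 = (1/3)(3t⁴+33t³−21t²−1185t−3150) + (8t³+136t²+760t+1400)
  3t⁴+33t³−21t²−1185t−3150 = ((3/8)t−9/4)(8t³+136t²+760t+1400) + (0)
Last nonzero remainder: 8t³+136t²+760t+1400. Dividing through by 8 gives the monic gcd t³+17t²+95t+175.
Cancel t³+17t²+95t+175 from numerator and denominator to get the reduced form.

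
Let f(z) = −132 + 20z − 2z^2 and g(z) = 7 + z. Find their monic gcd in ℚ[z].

Repeated division with remainder:
  −2z^2 + 20z − 132 = (−2z + 34)(z + 7) + (−370)
  z + 7 = (−(1/370)z − 7/370)(−370) + (0)
The last nonzero remainder is the constant −370, so the polynomials are coprime and gcd = 1.

1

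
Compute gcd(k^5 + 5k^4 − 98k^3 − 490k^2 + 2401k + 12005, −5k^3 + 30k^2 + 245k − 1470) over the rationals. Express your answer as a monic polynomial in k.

Repeated division with remainder:
  k^5 + 5k^4 − 98k^3 − 490k^2 + 2401k + 12005 = (−(1/5)k^2 − (11/5)k − 17/5)(−5k^3 + 30k^2 + 245k − 1470) + (−143k^2 + 7007)
  −5k^3 + 30k^2 + 245k − 1470 = ((5/143)k − 30/143)(−143k^2 + 7007) + (0)
Last nonzero remainder: −143k^2 + 7007. Dividing through by −143 gives the monic gcd k^2 − 49.

k^2 − 49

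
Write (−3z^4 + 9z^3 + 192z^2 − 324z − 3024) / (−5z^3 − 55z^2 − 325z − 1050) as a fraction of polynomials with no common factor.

By polynomial division,
  −3z^4 + 9z^3 + 192z^2 − 324z − 3024 = ((3/5)z − 42/5)(−5z^3 − 55z^2 − 325z − 1050) + (−75z^2 − 2424z − 11844)
  −5z^3 − 55z^2 − 325z − 1050 = ((1/15)z − 533/375)(−75z^2 − 2424z − 11844) + (−(372589/125)z − 2235534/125)
  −75z^2 − 2424z − 11844 = ((9375/372589)z + 35250/53227)(−(372589/125)z − 2235534/125) + (0)
Last nonzero remainder: −(372589/125)z − 2235534/125. Dividing through by −372589/125 gives the monic gcd z + 6.
Cancel z + 6 from numerator and denominator to get the reduced form.

(3z^3 − 27z^2 − 30z + 504)/(5z^2 + 25z + 175)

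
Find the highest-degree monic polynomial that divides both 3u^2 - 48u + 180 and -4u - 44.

Apply the Euclidean algorithm:
  3u^2 - 48u + 180 = (-(3/4)u + 81/4)(-4u - 44) + (1071)
  -4u - 44 = (-(4/1071)u - 44/1071)(1071) + (0)
The last nonzero remainder is the constant 1071, so the polynomials are coprime and gcd = 1.

1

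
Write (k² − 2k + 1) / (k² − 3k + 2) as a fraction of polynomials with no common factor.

Repeated division with remainder:
  k² − 2k + 1 = (k² − 3k + 2) + (k − 1)
  k² − 3k + 2 = (k − 2)(k − 1) + (0)
The last nonzero remainder k − 1 is already monic.
Cancel k − 1 from numerator and denominator to get the reduced form.

(k − 1)/(k − 2)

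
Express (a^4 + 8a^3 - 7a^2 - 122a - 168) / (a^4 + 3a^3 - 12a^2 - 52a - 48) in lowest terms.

(a + 7)/(a + 2)

Euclidean algorithm in ℚ[a]:
  a^4 + 8a^3 - 7a^2 - 122a - 168 = (a^4 + 3a^3 - 12a^2 - 52a - 48) + (5a^3 + 5a^2 - 70a - 120)
  a^4 + 3a^3 - 12a^2 - 52a - 48 = ((1/5)a + 2/5)(5a^3 + 5a^2 - 70a - 120) + (0)
Last nonzero remainder: 5a^3 + 5a^2 - 70a - 120. Dividing through by 5 gives the monic gcd a^3 + a^2 - 14a - 24.
Cancel a^3 + a^2 - 14a - 24 from numerator and denominator to get the reduced form.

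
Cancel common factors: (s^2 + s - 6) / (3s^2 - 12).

Apply the Euclidean algorithm:
  s^2 + s - 6 = (1/3)(3s^2 - 12) + (s - 2)
  3s^2 - 12 = (3s + 6)(s - 2) + (0)
The last nonzero remainder s - 2 is already monic.
Cancel s - 2 from numerator and denominator to get the reduced form.

(s + 3)/(3s + 6)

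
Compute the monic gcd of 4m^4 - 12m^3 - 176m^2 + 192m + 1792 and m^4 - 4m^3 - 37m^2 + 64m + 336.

m^3 - 7m^2 - 16m + 112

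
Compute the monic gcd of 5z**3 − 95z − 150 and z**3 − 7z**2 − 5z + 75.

z**2 − 2z − 15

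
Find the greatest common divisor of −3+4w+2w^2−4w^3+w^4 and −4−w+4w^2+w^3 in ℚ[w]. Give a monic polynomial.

−1+w^2

Apply the Euclidean algorithm:
  w^4−4w^3+2w^2+4w−3 = (w−8)(w^3+4w^2−w−4) + (35w^2−35)
  w^3+4w^2−w−4 = ((1/35)w+4/35)(35w^2−35) + (0)
Last nonzero remainder: 35w^2−35. Dividing through by 35 gives the monic gcd w^2−1.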